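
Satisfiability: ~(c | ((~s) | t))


Search for a satisfying assignment over {c, s, t}.
Try c=False, s=True, t=False: the formula evaluates to True.
A satisfying assignment exists.

Satisfiable.


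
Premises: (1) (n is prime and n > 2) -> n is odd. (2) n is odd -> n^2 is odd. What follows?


Hypothetical syllogism: from (P → Q) and (Q → R), infer (P → R).
Chain the two implications through the shared middle term 'n is odd'.

(n is prime and n > 2) -> n^2 is odd


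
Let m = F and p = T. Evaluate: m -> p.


Implication is false only when antecedent is true and consequent is false.
Substitute: m=F, p=T.
F -> T evaluates to T.

T


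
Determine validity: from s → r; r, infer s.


This is affirming the consequent (fallacy). There exist truth assignments where the premises are all true but the conclusion is false.

Invalid.


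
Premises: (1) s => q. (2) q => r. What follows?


Hypothetical syllogism: from (P → Q) and (Q → R), infer (P → R).
Chain the two implications through the shared middle term 'q'.

s => r


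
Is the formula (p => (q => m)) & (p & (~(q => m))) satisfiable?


Check all 8 assignments over {m, p, q}:
m | p | q | φ
-------------
False | False | False | False
True | False | False | False
False | True | False | False
True | True | False | False
False | False | True | False
True | False | True | False
False | True | True | False
True | True | True | False
No assignment makes the formula true.

Unsatisfiable.


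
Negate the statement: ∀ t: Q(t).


¬(∀ x: φ) = ∃ x: ¬φ, and ¬(∃ x: φ) = ∀ x: ¬φ.
Apply to the universal statement.

∃ t: ¬(Q(t))


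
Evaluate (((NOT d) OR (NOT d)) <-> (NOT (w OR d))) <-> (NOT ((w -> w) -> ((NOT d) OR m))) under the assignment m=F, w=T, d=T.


Substitute m=F, w=T, d=T:
… (earlier sub-steps elided)
(NOT d) OR (NOT d) = F OR F = F
w OR d = T OR T = T
NOT (w OR d) = F
((NOT d) OR (NOT d)) <-> (NOT (w OR d)) = F <-> F = T
w -> w = T -> T = T
NOT d = F
(NOT d) OR m = F OR F = F
(w -> w) -> ((NOT d) OR m) = T -> F = F
NOT ((w -> w) -> ((NOT d) OR m)) = T
(((NOT d) OR (NOT d)) <-> (NOT (w OR d))) <-> (NOT ((w -> w) -> ((NOT d) OR m))) = T <-> T = T

T


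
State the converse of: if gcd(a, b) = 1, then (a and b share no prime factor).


The converse of (P → Q) is (Q → P). It is not in general equivalent to the original.
Here P = 'gcd(a, b) = 1' and Q = '(a and b share no prime factor)'.

If (a and b share no prime factor), then gcd(a, b) = 1.


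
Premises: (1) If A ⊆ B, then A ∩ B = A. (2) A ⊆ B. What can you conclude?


Modus ponens: from (P → Q) and P, infer Q.
P = 'A ⊆ B' is asserted, and P → Q holds, so Q follows.

A ∩ B = A.


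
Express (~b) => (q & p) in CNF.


Step 1: Rewrite (¬b) → (q ∧ p) as ¬(¬b) ∨ (q ∧ p).
Step 2: Distribute ∨ over ∧.
Step 3: Eliminate any double negations (¬¬X = X).

(b | q) & (b | p)


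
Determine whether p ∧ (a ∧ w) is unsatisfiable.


Truth table over {a, p, w}:
a | p | w | φ
-------------
F | F | F | F
T | F | F | F
F | T | F | F
T | T | F | F
F | F | T | F
T | F | T | F
F | T | T | F
T | T | T | T
Satisfying assignment at row 8: a=T, p=T, w=T gives T.

No, it is not a contradiction.


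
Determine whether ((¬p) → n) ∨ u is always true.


Build the truth table over {n, p, u}:
n | p | u | φ
-------------
F | F | F | F
T | F | F | T
F | T | F | T
T | T | F | T
F | F | T | T
T | F | T | T
F | T | T | T
T | T | T | T
Counterexample at row 1: with n=F, p=F, u=F, the formula is F.

No, it is not a tautology.


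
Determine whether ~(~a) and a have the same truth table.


Compare truth tables:
a | φ | ψ
---------
False | False | False
True | True | True
The columns φ and ψ agree on every row.

Yes, they are logically equivalent.


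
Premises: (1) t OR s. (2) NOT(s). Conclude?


Disjunctive syllogism: from (P ∨ Q) and ¬P, infer Q.
One disjunct, 's', is ruled out; the other must hold.

t


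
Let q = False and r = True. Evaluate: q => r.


Implication is false only when antecedent is true and consequent is false.
Substitute: q=False, r=True.
False => True evaluates to True.

True


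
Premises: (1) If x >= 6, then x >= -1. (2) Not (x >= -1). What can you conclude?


Modus tollens: from (P → Q) and ¬Q, infer ¬P.
Q = 'x >= -1' is denied; since P → Q, P must also fail.

Not (x >= 6).


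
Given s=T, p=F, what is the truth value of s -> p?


Implication is false only when antecedent is true and consequent is false.
Substitute: s=T, p=F.
T -> F evaluates to F.

F


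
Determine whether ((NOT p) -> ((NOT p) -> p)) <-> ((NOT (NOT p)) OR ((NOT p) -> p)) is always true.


Build the truth table over {p}:
p | φ
-----
F | T
T | T
Every row evaluates to true.

Yes, it is a tautology.


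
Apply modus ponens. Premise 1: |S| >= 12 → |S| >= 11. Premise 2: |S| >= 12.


Modus ponens: from (P → Q) and P, infer Q.
P = '|S| >= 12' is asserted, and P → Q holds, so Q follows.

|S| >= 11.


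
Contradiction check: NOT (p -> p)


Truth table over {p}:
p | φ
-----
F | F
T | F
Every row is false.

Yes, it is a contradiction.


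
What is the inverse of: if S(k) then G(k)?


The inverse of (P → Q) is (¬P → ¬Q). It is equivalent to the converse, not to the original.
Here P = 'S(k)' and Q = 'G(k)'.

If not (S(k)), then not (G(k)).


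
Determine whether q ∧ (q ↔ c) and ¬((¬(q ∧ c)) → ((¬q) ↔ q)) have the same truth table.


Compare truth tables:
c | q | φ | ψ
-------------
F | F | F | T
T | F | F | T
F | T | F | T
T | T | T | F
They differ at row 1 (c=F, q=F): φ=F but ψ=T.

No, they are not logically equivalent.


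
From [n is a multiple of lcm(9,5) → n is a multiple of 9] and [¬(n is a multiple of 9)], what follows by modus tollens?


Modus tollens: from (P → Q) and ¬Q, infer ¬P.
Q = 'n is a multiple of 9' is denied; since P → Q, P must also fail.

Not (n is a multiple of lcm(9,5)).


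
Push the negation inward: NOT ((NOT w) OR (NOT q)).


De Morgan: the negation of a disjunction is the conjunction of the negations.
Distribute NOT across OR, flipping it to AND, and negate each literal.

w AND q


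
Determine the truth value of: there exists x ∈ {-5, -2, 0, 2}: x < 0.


Evaluate the predicate on each element: -5:T, -2:T, 0:F, 2:F.
Witness x = -5 satisfies the predicate.

T


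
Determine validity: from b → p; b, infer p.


This matches the form of modus ponens: the conclusion follows in every model of the premises.

Valid.


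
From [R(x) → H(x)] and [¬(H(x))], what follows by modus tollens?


Modus tollens: from (P → Q) and ¬Q, infer ¬P.
Q = 'H(x)' is denied; since P → Q, P must also fail.

Not (R(x)).


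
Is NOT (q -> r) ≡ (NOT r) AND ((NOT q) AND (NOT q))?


Compare truth tables:
q | r | φ | ψ
-------------
F | F | F | T
T | F | T | F
F | T | F | F
T | T | F | F
They differ at row 1 (q=F, r=F): φ=F but ψ=T.

No, they are not logically equivalent.


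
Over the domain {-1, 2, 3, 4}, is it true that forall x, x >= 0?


Evaluate the predicate on each element: -1:False, 2:True, 3:True, 4:True.
Counterexample x = -1 fails the predicate.

False


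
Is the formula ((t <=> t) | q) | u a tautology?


Build the truth table over {q, t, u}:
q | t | u | φ
-------------
False | False | False | True
True | False | False | True
False | True | False | True
True | True | False | True
False | False | True | True
True | False | True | True
False | True | True | True
True | True | True | True
Every row evaluates to true.

Yes, it is a tautology.


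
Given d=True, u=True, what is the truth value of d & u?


Conjunction is true only when both operands are true.
Substitute: d=True, u=True.
True & True evaluates to True.

True


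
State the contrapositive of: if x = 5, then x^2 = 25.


The contrapositive of (P → Q) is (¬Q → ¬P); it is logically equivalent to the original.
Here P = 'x = 5' and Q = 'x^2 = 25'.

If not (x^2 = 25), then not (x = 5).


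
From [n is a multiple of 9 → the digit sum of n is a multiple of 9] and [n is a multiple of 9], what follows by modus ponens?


Modus ponens: from (P → Q) and P, infer Q.
P = 'n is a multiple of 9' is asserted, and P → Q holds, so Q follows.

the digit sum of n is a multiple of 9.


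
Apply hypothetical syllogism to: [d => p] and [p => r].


Hypothetical syllogism: from (P → Q) and (Q → R), infer (P → R).
Chain the two implications through the shared middle term 'p'.

d => r


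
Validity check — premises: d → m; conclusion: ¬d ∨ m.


This matches the form of material implication: the conclusion follows in every model of the premises.

Valid.


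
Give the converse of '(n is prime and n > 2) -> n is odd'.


The converse of (P → Q) is (Q → P). It is not in general equivalent to the original.
Here P = '(n is prime and n > 2)' and Q = 'n is odd'.

If n is odd, then (n is prime and n > 2).


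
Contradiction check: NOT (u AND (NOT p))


Truth table over {p, u}:
p | u | φ
---------
F | F | T
T | F | T
F | T | F
T | T | T
Satisfying assignment at row 1: p=F, u=F gives T.

No, it is not a contradiction.


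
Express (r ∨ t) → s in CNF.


Step 1: Rewrite as ¬(r ∨ t) ∨ s = (¬r ∧ ¬t) ∨ s.
Step 2: Distribute ∨ over ∧.

((¬r) ∨ s) ∧ ((¬t) ∨ s)


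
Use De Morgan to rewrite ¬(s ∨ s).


De Morgan: the negation of a disjunction is the conjunction of the negations.
Distribute ¬ across ∨, flipping it to ∧, and negate each literal.

(¬s) ∧ (¬s)


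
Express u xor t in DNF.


Step 1: u ⊕ t is true exactly when they disagree: (u ∧ ¬t) ∨ (¬u ∧ t).

(u & (~t)) | ((~u) & t)


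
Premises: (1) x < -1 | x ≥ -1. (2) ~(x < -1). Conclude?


Disjunctive syllogism: from (P ∨ Q) and ¬P, infer Q.
One disjunct, 'x < -1', is ruled out; the other must hold.

x ≥ -1


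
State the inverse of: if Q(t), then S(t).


The inverse of (P → Q) is (¬P → ¬Q). It is equivalent to the converse, not to the original.
Here P = 'Q(t)' and Q = 'S(t)'.

If not (Q(t)), then not (S(t)).


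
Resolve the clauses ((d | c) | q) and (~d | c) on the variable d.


The clauses contain complementary literals d and ~d.
Resolution eliminates this pair and disjoins the remaining literals (merging duplicates).

(q | c)


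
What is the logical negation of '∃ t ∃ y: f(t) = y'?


Negation flips each quantifier (∀↔∃) and negates the inner predicate.
¬(∃ t ∃ y: φ) = ∀ t ∀ y: ¬φ.

∀ t ∀ y: ¬(f(t) = y)


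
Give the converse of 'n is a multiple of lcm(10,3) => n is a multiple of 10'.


The converse of (P → Q) is (Q → P). It is not in general equivalent to the original.
Here P = 'n is a multiple of lcm(10,3)' and Q = 'n is a multiple of 10'.

If n is a multiple of 10, then n is a multiple of lcm(10,3).


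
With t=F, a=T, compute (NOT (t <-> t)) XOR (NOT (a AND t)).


Substitute t=F, a=T:
t <-> t = F <-> F = T
NOT (t <-> t) = F
a AND t = T AND F = F
NOT (a AND t) = T
(NOT (t <-> t)) XOR (NOT (a AND t)) = F XOR T = T

T


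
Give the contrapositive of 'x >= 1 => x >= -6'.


The contrapositive of (P → Q) is (¬Q → ¬P); it is logically equivalent to the original.
Here P = 'x >= 1' and Q = 'x >= -6'.

If not (x >= -6), then not (x >= 1).


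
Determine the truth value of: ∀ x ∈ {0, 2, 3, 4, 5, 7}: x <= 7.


Evaluate the predicate on each element: 0:T, 2:T, 3:T, 4:T, 5:T, 7:T.
Every element satisfies the predicate.

T


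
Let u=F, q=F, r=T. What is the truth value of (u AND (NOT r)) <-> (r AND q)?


Substitute u=F, q=F, r=T:
NOT r = F
u AND (NOT r) = F AND F = F
r AND q = T AND F = F
(u AND (NOT r)) <-> (r AND q) = F <-> F = T

T


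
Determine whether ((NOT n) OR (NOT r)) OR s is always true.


Build the truth table over {n, r, s}:
n | r | s | φ
-------------
F | F | F | T
T | F | F | T
F | T | F | T
T | T | F | F
F | F | T | T
T | F | T | T
F | T | T | T
T | T | T | T
Counterexample at row 4: with n=T, r=T, s=F, the formula is F.

No, it is not a tautology.


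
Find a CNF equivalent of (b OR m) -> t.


Step 1: Rewrite as ¬(b ∨ m) ∨ t = (¬b ∧ ¬m) ∨ t.
Step 2: Distribute ∨ over ∧.

((NOT b) OR t) AND ((NOT m) OR t)


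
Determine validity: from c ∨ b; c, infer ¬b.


This is affirming a disjunct (fallacy). There exist truth assignments where the premises are all true but the conclusion is false.

Invalid.


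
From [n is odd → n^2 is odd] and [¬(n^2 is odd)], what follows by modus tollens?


Modus tollens: from (P → Q) and ¬Q, infer ¬P.
Q = 'n^2 is odd' is denied; since P → Q, P must also fail.

Not (n is odd).


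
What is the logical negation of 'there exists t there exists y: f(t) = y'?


Negation flips each quantifier (∀↔∃) and negates the inner predicate.
¬(there exists t there exists y: φ) = for all t for all y: ¬φ.

for all t for all y: NOT(f(t) = y)


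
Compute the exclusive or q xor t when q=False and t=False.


Exclusive or is true when exactly one operand is true.
Substitute: q=False, t=False.
False xor False evaluates to False.

False


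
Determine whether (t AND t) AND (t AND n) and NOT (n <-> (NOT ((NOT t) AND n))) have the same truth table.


Compare truth tables:
n | t | φ | ψ
-------------
F | F | F | T
T | F | F | T
F | T | F | T
T | T | T | F
They differ at row 1 (n=F, t=F): φ=F but ψ=T.

No, they are not logically equivalent.


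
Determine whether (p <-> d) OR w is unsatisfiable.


Truth table over {d, p, w}:
d | p | w | φ
-------------
F | F | F | T
T | F | F | F
F | T | F | F
T | T | F | T
F | F | T | T
T | F | T | T
F | T | T | T
T | T | T | T
Satisfying assignment at row 1: d=F, p=F, w=F gives T.

No, it is not a contradiction.


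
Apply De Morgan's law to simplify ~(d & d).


De Morgan: the negation of a conjunction is the disjunction of the negations.
Distribute ~ across &, flipping it to |, and negate each literal.

(~d) | (~d)


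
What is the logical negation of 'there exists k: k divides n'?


¬(for all x: φ) = there exists x: ¬φ, and ¬(there exists x: φ) = for all x: ¬φ.
Apply to the existential statement.

for all k: NOT(k divides n)


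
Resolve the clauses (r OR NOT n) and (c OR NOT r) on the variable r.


The clauses contain complementary literals r and NOTr.
Resolution eliminates this pair and disjoins the remaining literals (merging duplicates).

(NOT n OR c)


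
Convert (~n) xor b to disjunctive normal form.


Step 1: (¬n) ⊕ b is true exactly when they disagree: ((¬n) ∧ ¬b) ∨ (¬(¬n) ∧ b).
Step 2: Eliminate any double negations (¬¬X = X).

((~n) & (~b)) | (n & b)


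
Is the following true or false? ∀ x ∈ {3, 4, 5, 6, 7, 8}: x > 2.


Evaluate the predicate on each element: 3:T, 4:T, 5:T, 6:T, 7:T, 8:T.
Every element satisfies the predicate.

T


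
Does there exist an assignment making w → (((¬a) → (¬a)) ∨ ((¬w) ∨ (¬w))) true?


Search for a satisfying assignment over {a, w}.
Try a=F, w=F: the formula evaluates to T.
A satisfying assignment exists.

Satisfiable.


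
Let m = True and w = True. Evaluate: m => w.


Implication is false only when antecedent is true and consequent is false.
Substitute: m=True, w=True.
True => True evaluates to True.

True


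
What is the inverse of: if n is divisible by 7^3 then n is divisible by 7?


The inverse of (P → Q) is (¬P → ¬Q). It is equivalent to the converse, not to the original.
Here P = 'n is divisible by 7^3' and Q = 'n is divisible by 7'.

If not (n is divisible by 7^3), then not (n is divisible by 7).


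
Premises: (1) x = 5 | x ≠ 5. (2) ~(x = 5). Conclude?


Disjunctive syllogism: from (P ∨ Q) and ¬P, infer Q.
One disjunct, 'x = 5', is ruled out; the other must hold.

x ≠ 5


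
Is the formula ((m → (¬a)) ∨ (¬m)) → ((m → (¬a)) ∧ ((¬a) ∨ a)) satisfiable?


Search for a satisfying assignment over {a, m}.
Try a=F, m=F: the formula evaluates to T.
A satisfying assignment exists.

Satisfiable.


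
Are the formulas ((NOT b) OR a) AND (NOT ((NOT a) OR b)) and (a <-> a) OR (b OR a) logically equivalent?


Compare truth tables:
a | b | φ | ψ
-------------
F | F | F | T
T | F | T | T
F | T | F | T
T | T | F | T
They differ at row 1 (a=F, b=F): φ=F but ψ=T.

No, they are not logically equivalent.


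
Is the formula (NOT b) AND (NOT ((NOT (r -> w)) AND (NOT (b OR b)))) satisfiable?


Search for a satisfying assignment over {b, r, w}.
Try b=F, r=F, w=F: the formula evaluates to T.
A satisfying assignment exists.

Satisfiable.


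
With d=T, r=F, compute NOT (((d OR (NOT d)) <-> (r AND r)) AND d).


Substitute d=T, r=F:
NOT d = F
d OR (NOT d) = T OR F = T
r AND r = F AND F = F
(d OR (NOT d)) <-> (r AND r) = T <-> F = F
((d OR (NOT d)) <-> (r AND r)) AND d = F AND T = F
NOT (((d OR (NOT d)) <-> (r AND r)) AND d) = T

T


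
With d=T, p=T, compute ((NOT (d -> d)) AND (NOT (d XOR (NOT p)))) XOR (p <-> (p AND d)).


Substitute d=T, p=T:
d -> d = T -> T = T
NOT (d -> d) = F
NOT p = F
d XOR (NOT p) = T XOR F = T
NOT (d XOR (NOT p)) = F
(NOT (d -> d)) AND (NOT (d XOR (NOT p))) = F AND F = F
p AND d = T AND T = T
p <-> (p AND d) = T <-> T = T
((NOT (d -> d)) AND (NOT (d XOR (NOT p)))) XOR (p <-> (p AND d)) = F XOR T = T

T


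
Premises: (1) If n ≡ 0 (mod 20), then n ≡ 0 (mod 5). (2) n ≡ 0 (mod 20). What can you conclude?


Modus ponens: from (P → Q) and P, infer Q.
P = 'n ≡ 0 (mod 20)' is asserted, and P → Q holds, so Q follows.

n ≡ 0 (mod 5).


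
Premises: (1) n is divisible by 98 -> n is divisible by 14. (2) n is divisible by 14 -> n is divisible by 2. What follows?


Hypothetical syllogism: from (P → Q) and (Q → R), infer (P → R).
Chain the two implications through the shared middle term 'n is divisible by 14'.

n is divisible by 98 -> n is divisible by 2


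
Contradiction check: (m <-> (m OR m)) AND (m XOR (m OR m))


Truth table over {m}:
m | φ
-----
F | F
T | F
Every row is false.

Yes, it is a contradiction.


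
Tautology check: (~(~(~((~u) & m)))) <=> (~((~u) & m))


Build the truth table over {m, u}:
m | u | φ
---------
False | False | True
True | False | True
False | True | True
True | True | True
Every row evaluates to true.

Yes, it is a tautology.


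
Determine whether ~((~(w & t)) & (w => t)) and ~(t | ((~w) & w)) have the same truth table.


Compare truth tables:
t | w | φ | ψ
-------------
False | False | False | True
True | False | False | False
False | True | True | True
True | True | True | False
They differ at row 1 (t=False, w=False): φ=False but ψ=True.

No, they are not logically equivalent.


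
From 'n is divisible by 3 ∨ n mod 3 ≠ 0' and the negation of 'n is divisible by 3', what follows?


Disjunctive syllogism: from (P ∨ Q) and ¬P, infer Q.
One disjunct, 'n is divisible by 3', is ruled out; the other must hold.

n mod 3 ≠ 0


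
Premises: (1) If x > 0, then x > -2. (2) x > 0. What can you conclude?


Modus ponens: from (P → Q) and P, infer Q.
P = 'x > 0' is asserted, and P → Q holds, so Q follows.

x > -2.


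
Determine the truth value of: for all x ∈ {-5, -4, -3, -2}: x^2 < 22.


Evaluate the predicate on each element: -5:F, -4:T, -3:T, -2:T.
Counterexample x = -5 fails the predicate.

F


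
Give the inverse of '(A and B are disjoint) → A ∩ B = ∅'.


The inverse of (P → Q) is (¬P → ¬Q). It is equivalent to the converse, not to the original.
Here P = '(A and B are disjoint)' and Q = 'A ∩ B = ∅'.

If not ((A and B are disjoint)), then not (A ∩ B = ∅).


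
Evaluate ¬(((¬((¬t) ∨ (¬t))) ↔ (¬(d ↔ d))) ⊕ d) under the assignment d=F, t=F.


Substitute d=F, t=F:
¬t = T
¬t = T
(¬t) ∨ (¬t) = T ∨ T = T
¬((¬t) ∨ (¬t)) = F
d ↔ d = F ↔ F = T
¬(d ↔ d) = F
(¬((¬t) ∨ (¬t))) ↔ (¬(d ↔ d)) = F ↔ F = T
((¬((¬t) ∨ (¬t))) ↔ (¬(d ↔ d))) ⊕ d = T ⊕ F = T
¬(((¬((¬t) ∨ (¬t))) ↔ (¬(d ↔ d))) ⊕ d) = F

F


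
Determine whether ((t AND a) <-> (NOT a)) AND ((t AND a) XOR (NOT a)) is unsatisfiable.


Truth table over {a, t}:
a | t | φ
---------
F | F | F
T | F | F
F | T | F
T | T | F
Every row is false.

Yes, it is a contradiction.


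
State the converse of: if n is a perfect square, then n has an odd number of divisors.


The converse of (P → Q) is (Q → P). It is not in general equivalent to the original.
Here P = 'n is a perfect square' and Q = 'n has an odd number of divisors'.

If n has an odd number of divisors, then n is a perfect square.


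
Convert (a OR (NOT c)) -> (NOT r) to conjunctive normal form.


Step 1: Rewrite as ¬(a ∨ (¬c)) ∨ (¬r) = (¬a ∧ ¬(¬c)) ∨ (¬r).
Step 2: Distribute ∨ over ∧.
Step 3: Eliminate any double negations (¬¬X = X).

((NOT a) OR (NOT r)) AND (c OR (NOT r))


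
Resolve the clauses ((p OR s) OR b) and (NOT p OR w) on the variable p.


The clauses contain complementary literals p and NOTp.
Resolution eliminates this pair and disjoins the remaining literals (merging duplicates).

((b OR s) OR w)


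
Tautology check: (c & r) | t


Build the truth table over {c, r, t}:
c | r | t | φ
-------------
False | False | False | False
True | False | False | False
False | True | False | False
True | True | False | True
False | False | True | True
True | False | True | True
False | True | True | True
True | True | True | True
Counterexample at row 1: with c=False, r=False, t=False, the formula is False.

No, it is not a tautology.


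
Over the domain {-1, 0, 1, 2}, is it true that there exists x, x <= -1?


Evaluate the predicate on each element: -1:T, 0:F, 1:F, 2:F.
Witness x = -1 satisfies the predicate.

T


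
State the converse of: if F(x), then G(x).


The converse of (P → Q) is (Q → P). It is not in general equivalent to the original.
Here P = 'F(x)' and Q = 'G(x)'.

If G(x), then F(x).


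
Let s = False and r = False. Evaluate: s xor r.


Exclusive or is true when exactly one operand is true.
Substitute: s=False, r=False.
False xor False evaluates to False.

False


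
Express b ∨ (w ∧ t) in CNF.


Step 1: Distribute ∨ over ∧: b ∨ (w ∧ t) = (b ∨ w) ∧ (b ∨ t).

(b ∨ w) ∧ (b ∨ t)


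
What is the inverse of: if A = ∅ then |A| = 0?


The inverse of (P → Q) is (¬P → ¬Q). It is equivalent to the converse, not to the original.
Here P = 'A = ∅' and Q = '|A| = 0'.

If not (A = ∅), then not (|A| = 0).


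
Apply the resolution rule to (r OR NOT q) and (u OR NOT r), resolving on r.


The clauses contain complementary literals r and NOTr.
Resolution eliminates this pair and disjoins the remaining literals (merging duplicates).

(NOT q OR u)


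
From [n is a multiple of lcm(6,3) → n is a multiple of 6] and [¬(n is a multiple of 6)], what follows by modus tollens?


Modus tollens: from (P → Q) and ¬Q, infer ¬P.
Q = 'n is a multiple of 6' is denied; since P → Q, P must also fail.

Not (n is a multiple of lcm(6,3)).


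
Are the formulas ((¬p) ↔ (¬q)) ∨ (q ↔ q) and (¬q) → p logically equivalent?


Compare truth tables:
p | q | φ | ψ
-------------
F | F | T | F
T | F | T | T
F | T | T | T
T | T | T | T
They differ at row 1 (p=F, q=F): φ=T but ψ=F.

No, they are not logically equivalent.


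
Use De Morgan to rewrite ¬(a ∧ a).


De Morgan: the negation of a conjunction is the disjunction of the negations.
Distribute ¬ across ∧, flipping it to ∨, and negate each literal.

(¬a) ∨ (¬a)


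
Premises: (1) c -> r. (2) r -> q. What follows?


Hypothetical syllogism: from (P → Q) and (Q → R), infer (P → R).
Chain the two implications through the shared middle term 'r'.

c -> q


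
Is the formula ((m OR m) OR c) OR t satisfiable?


Search for a satisfying assignment over {c, m, t}.
Try c=T, m=F, t=F: the formula evaluates to T.
A satisfying assignment exists.

Satisfiable.


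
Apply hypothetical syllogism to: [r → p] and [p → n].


Hypothetical syllogism: from (P → Q) and (Q → R), infer (P → R).
Chain the two implications through the shared middle term 'p'.

r → n


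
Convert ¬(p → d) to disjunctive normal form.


Step 1: Rewrite implication then negate: ¬(¬p ∨ d) = p ∧ ¬d.

p ∧ (¬d)


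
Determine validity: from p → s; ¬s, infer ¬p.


This matches the form of modus tollens: the conclusion follows in every model of the premises.

Valid.


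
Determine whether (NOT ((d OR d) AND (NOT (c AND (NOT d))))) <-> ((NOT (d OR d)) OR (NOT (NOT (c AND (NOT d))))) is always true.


Build the truth table over {c, d}:
c | d | φ
---------
F | F | T
T | F | T
F | T | T
T | T | T
Every row evaluates to true.

Yes, it is a tautology.


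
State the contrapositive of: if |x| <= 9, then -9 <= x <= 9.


The contrapositive of (P → Q) is (¬Q → ¬P); it is logically equivalent to the original.
Here P = '|x| <= 9' and Q = '-9 <= x <= 9'.

If not (-9 <= x <= 9), then not (|x| <= 9).


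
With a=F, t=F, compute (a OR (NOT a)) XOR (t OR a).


Substitute a=F, t=F:
NOT a = T
a OR (NOT a) = F OR T = T
t OR a = F OR F = F
(a OR (NOT a)) XOR (t OR a) = T XOR F = T

T


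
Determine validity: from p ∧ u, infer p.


This matches the form of conjunction elimination: the conclusion follows in every model of the premises.

Valid.


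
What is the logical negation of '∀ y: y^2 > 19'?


¬(∀ x: φ) = ∃ x: ¬φ, and ¬(∃ x: φ) = ∀ x: ¬φ.
Apply to the universal statement.

∃ y: ¬(y^2 > 19)


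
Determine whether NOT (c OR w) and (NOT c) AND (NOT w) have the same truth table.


Compare truth tables:
c | w | φ | ψ
-------------
F | F | T | T
T | F | F | F
F | T | F | F
T | T | F | F
The columns φ and ψ agree on every row.

Yes, they are logically equivalent.


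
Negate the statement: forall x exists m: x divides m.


Negation flips each quantifier (∀↔∃) and negates the inner predicate.
¬(forall x exists m: φ) = exists x forall m: ¬φ.

exists x forall m: ~(x divides m)


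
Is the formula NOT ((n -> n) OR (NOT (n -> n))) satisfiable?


Check all 2 assignments over {n}:
n | φ
-----
F | F
T | F
No assignment makes the formula true.

Unsatisfiable.


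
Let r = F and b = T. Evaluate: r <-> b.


Biconditional is true when both operands have the same truth value.
Substitute: r=F, b=T.
F <-> T evaluates to F.

F


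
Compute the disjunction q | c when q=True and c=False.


Disjunction is false only when both operands are false.
Substitute: q=True, c=False.
True | False evaluates to True.

True


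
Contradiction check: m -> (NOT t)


Truth table over {m, t}:
m | t | φ
---------
F | F | T
T | F | T
F | T | T
T | T | F
Satisfying assignment at row 1: m=F, t=F gives T.

No, it is not a contradiction.


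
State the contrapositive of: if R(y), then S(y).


The contrapositive of (P → Q) is (¬Q → ¬P); it is logically equivalent to the original.
Here P = 'R(y)' and Q = 'S(y)'.

If not (S(y)), then not (R(y)).


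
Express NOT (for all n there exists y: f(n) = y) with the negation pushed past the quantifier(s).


Negation flips each quantifier (∀↔∃) and negates the inner predicate.
¬(for all n there exists y: φ) = there exists n for all y: ¬φ.

there exists n for all y: NOT(f(n) = y)


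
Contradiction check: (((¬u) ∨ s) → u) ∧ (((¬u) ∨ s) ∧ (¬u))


Truth table over {s, u}:
s | u | φ
---------
F | F | F
T | F | F
F | T | F
T | T | F
Every row is false.

Yes, it is a contradiction.


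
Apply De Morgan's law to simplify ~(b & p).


De Morgan: the negation of a conjunction is the disjunction of the negations.
Distribute ~ across &, flipping it to |, and negate each literal.

(~b) | (~p)


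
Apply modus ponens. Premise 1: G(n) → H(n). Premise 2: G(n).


Modus ponens: from (P → Q) and P, infer Q.
P = 'G(n)' is asserted, and P → Q holds, so Q follows.

H(n).


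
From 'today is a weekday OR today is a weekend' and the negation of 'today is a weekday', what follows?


Disjunctive syllogism: from (P ∨ Q) and ¬P, infer Q.
One disjunct, 'today is a weekday', is ruled out; the other must hold.

today is a weekend


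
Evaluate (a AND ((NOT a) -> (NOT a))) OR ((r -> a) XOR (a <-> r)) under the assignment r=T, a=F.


Substitute r=T, a=F:
NOT a = T
NOT a = T
(NOT a) -> (NOT a) = T -> T = T
a AND ((NOT a) -> (NOT a)) = F AND T = F
r -> a = T -> F = F
a <-> r = F <-> T = F
(r -> a) XOR (a <-> r) = F XOR F = F
(a AND ((NOT a) -> (NOT a))) OR ((r -> a) XOR (a <-> r)) = F OR F = F

F


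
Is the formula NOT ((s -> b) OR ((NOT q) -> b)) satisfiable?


Search for a satisfying assignment over {b, q, s}.
Try b=F, q=F, s=T: the formula evaluates to T.
A satisfying assignment exists.

Satisfiable.


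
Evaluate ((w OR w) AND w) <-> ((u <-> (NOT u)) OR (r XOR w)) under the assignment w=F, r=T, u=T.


Substitute w=F, r=T, u=T:
w OR w = F OR F = F
(w OR w) AND w = F AND F = F
NOT u = F
u <-> (NOT u) = T <-> F = F
r XOR w = T XOR F = T
(u <-> (NOT u)) OR (r XOR w) = F OR T = T
((w OR w) AND w) <-> ((u <-> (NOT u)) OR (r XOR w)) = F <-> T = F

F


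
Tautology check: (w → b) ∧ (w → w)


Build the truth table over {b, w}:
b | w | φ
---------
F | F | T
T | F | T
F | T | F
T | T | T
Counterexample at row 3: with b=F, w=T, the formula is F.

No, it is not a tautology.


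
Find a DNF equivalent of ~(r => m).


Step 1: Rewrite implication then negate: ¬(¬r ∨ m) = r ∧ ¬m.

r & (~m)


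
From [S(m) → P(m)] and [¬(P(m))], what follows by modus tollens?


Modus tollens: from (P → Q) and ¬Q, infer ¬P.
Q = 'P(m)' is denied; since P → Q, P must also fail.

Not (S(m)).


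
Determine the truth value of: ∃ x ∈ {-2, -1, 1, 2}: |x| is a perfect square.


Evaluate the predicate on each element: -2:F, -1:T, 1:T, 2:F.
Witness x = -1 satisfies the predicate.

T


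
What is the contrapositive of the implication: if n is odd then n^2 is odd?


The contrapositive of (P → Q) is (¬Q → ¬P); it is logically equivalent to the original.
Here P = 'n is odd' and Q = 'n^2 is odd'.

If not (n^2 is odd), then not (n is odd).


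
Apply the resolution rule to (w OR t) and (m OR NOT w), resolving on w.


The clauses contain complementary literals w and NOTw.
Resolution eliminates this pair and disjoins the remaining literals (merging duplicates).

(t OR m)


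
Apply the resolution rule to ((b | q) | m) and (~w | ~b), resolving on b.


The clauses contain complementary literals b and ~b.
Resolution eliminates this pair and disjoins the remaining literals (merging duplicates).

((m | q) | ~w)


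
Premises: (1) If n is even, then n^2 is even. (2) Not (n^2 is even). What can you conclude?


Modus tollens: from (P → Q) and ¬Q, infer ¬P.
Q = 'n^2 is even' is denied; since P → Q, P must also fail.

Not (n is even).


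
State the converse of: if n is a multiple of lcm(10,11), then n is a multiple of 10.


The converse of (P → Q) is (Q → P). It is not in general equivalent to the original.
Here P = 'n is a multiple of lcm(10,11)' and Q = 'n is a multiple of 10'.

If n is a multiple of 10, then n is a multiple of lcm(10,11).


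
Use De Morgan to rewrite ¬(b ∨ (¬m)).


De Morgan: the negation of a disjunction is the conjunction of the negations.
Distribute ¬ across ∨, flipping it to ∧, and negate each literal.

(¬b) ∧ m


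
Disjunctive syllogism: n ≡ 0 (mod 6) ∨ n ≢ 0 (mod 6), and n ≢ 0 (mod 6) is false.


Disjunctive syllogism: from (P ∨ Q) and ¬P, infer Q.
One disjunct, 'n ≢ 0 (mod 6)', is ruled out; the other must hold.

n ≡ 0 (mod 6)


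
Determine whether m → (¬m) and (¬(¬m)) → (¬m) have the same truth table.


Compare truth tables:
m | φ | ψ
---------
F | T | T
T | F | F
The columns φ and ψ agree on every row.

Yes, they are logically equivalent.


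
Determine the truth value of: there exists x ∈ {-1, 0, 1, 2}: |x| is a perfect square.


Evaluate the predicate on each element: -1:T, 0:T, 1:T, 2:F.
Witness x = -1 satisfies the predicate.

T


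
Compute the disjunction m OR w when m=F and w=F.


Disjunction is false only when both operands are false.
Substitute: m=F, w=F.
F OR F evaluates to F.

F


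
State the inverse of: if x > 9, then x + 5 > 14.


The inverse of (P → Q) is (¬P → ¬Q). It is equivalent to the converse, not to the original.
Here P = 'x > 9' and Q = 'x + 5 > 14'.

If not (x > 9), then not (x + 5 > 14).


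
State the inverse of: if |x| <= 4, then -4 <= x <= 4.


The inverse of (P → Q) is (¬P → ¬Q). It is equivalent to the converse, not to the original.
Here P = '|x| <= 4' and Q = '-4 <= x <= 4'.

If not (|x| <= 4), then not (-4 <= x <= 4).


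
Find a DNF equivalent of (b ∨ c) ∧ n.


Step 1: Distribute ∧ over ∨: (b ∨ c) ∧ n = (b ∧ n) ∨ (c ∧ n).

(b ∧ n) ∨ (c ∧ n)


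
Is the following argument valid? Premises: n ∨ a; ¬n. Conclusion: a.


This matches the form of disjunctive syllogism: the conclusion follows in every model of the premises.

Valid.


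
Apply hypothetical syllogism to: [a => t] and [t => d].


Hypothetical syllogism: from (P → Q) and (Q → R), infer (P → R).
Chain the two implications through the shared middle term 't'.

a => d


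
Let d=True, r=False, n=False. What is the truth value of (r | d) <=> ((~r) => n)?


Substitute d=True, r=False, n=False:
r | d = False | True = True
~r = True
(~r) => n = True => False = False
(r | d) <=> ((~r) => n) = True <=> False = False

False


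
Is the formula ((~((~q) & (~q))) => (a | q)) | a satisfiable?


Search for a satisfying assignment over {a, q}.
Try a=False, q=False: the formula evaluates to True.
A satisfying assignment exists.

Satisfiable.


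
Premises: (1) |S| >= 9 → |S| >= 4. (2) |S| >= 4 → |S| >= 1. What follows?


Hypothetical syllogism: from (P → Q) and (Q → R), infer (P → R).
Chain the two implications through the shared middle term '|S| >= 4'.

|S| >= 9 → |S| >= 1


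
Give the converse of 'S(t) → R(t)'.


The converse of (P → Q) is (Q → P). It is not in general equivalent to the original.
Here P = 'S(t)' and Q = 'R(t)'.

If R(t), then S(t).


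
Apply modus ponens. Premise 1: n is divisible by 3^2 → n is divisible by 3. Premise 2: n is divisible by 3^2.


Modus ponens: from (P → Q) and P, infer Q.
P = 'n is divisible by 3^2' is asserted, and P → Q holds, so Q follows.

n is divisible by 3.


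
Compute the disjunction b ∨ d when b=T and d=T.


Disjunction is false only when both operands are false.
Substitute: b=T, d=T.
T ∨ T evaluates to T.

T


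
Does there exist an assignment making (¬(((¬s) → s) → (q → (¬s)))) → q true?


Search for a satisfying assignment over {q, s}.
Try q=F, s=F: the formula evaluates to T.
A satisfying assignment exists.

Satisfiable.


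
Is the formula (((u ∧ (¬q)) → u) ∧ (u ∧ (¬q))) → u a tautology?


Build the truth table over {q, u}:
q | u | φ
---------
F | F | T
T | F | T
F | T | T
T | T | T
Every row evaluates to true.

Yes, it is a tautology.


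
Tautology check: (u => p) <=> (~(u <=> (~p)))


Build the truth table over {p, u}:
p | u | φ
---------
False | False | True
True | False | False
False | True | True
True | True | True
Counterexample at row 2: with p=True, u=False, the formula is False.

No, it is not a tautology.


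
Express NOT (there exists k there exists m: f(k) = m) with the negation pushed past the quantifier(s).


Negation flips each quantifier (∀↔∃) and negates the inner predicate.
¬(there exists k there exists m: φ) = for all k for all m: ¬φ.

for all k for all m: NOT(f(k) = m)


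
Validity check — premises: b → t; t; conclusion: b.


This is affirming the consequent (fallacy). There exist truth assignments where the premises are all true but the conclusion is false.

Invalid.


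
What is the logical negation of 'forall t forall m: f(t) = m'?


Negation flips each quantifier (∀↔∃) and negates the inner predicate.
¬(forall t forall m: φ) = exists t exists m: ¬φ.

exists t exists m: ~(f(t) = m)


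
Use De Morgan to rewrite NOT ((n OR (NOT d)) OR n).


De Morgan: the negation of a disjunction is the conjunction of the negations.
Distribute NOT across OR, flipping it to AND, and negate each literal.

((NOT n) AND d) AND (NOT n)


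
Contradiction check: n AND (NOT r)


Truth table over {n, r}:
n | r | φ
---------
F | F | F
T | F | T
F | T | F
T | T | F
Satisfying assignment at row 2: n=T, r=F gives T.

No, it is not a contradiction.


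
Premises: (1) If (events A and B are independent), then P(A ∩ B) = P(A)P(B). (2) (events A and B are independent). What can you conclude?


Modus ponens: from (P → Q) and P, infer Q.
P = '(events A and B are independent)' is asserted, and P → Q holds, so Q follows.

P(A ∩ B) = P(A)P(B).


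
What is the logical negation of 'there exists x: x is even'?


¬(for all x: φ) = there exists x: ¬φ, and ¬(there exists x: φ) = for all x: ¬φ.
Apply to the existential statement.

for all x: NOT(x is even)


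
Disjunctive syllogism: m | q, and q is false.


Disjunctive syllogism: from (P ∨ Q) and ¬P, infer Q.
One disjunct, 'q', is ruled out; the other must hold.

m


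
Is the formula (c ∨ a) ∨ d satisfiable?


Search for a satisfying assignment over {a, c, d}.
Try a=T, c=F, d=F: the formula evaluates to T.
A satisfying assignment exists.

Satisfiable.


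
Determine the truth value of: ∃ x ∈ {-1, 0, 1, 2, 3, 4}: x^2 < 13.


Evaluate the predicate on each element: -1:T, 0:T, 1:T, 2:T, 3:T, 4:F.
Witness x = -1 satisfies the predicate.

T


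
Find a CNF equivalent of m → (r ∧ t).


Step 1: Rewrite m → (r ∧ t) as ¬m ∨ (r ∧ t).
Step 2: Distribute ∨ over ∧.

((¬m) ∨ r) ∧ ((¬m) ∨ t)


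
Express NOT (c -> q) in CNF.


Step 1: Rewrite c → q as ¬c ∨ q.
Step 2: Negate: ¬(¬c ∨ q) = c ∧ ¬q (De Morgan + double negation).

c AND (NOT q)


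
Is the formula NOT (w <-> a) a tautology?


Build the truth table over {a, w}:
a | w | φ
---------
F | F | F
T | F | T
F | T | T
T | T | F
Counterexample at row 1: with a=F, w=F, the formula is F.

No, it is not a tautology.


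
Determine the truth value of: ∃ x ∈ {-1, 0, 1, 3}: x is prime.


Evaluate the predicate on each element: -1:F, 0:F, 1:F, 3:T.
Witness x = 3 satisfies the predicate.

T


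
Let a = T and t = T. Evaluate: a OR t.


Disjunction is false only when both operands are false.
Substitute: a=T, t=T.
T OR T evaluates to T.

T


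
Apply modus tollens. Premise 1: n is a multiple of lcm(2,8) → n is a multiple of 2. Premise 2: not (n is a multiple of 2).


Modus tollens: from (P → Q) and ¬Q, infer ¬P.
Q = 'n is a multiple of 2' is denied; since P → Q, P must also fail.

Not (n is a multiple of lcm(2,8)).


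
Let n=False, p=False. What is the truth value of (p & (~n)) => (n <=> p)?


Substitute n=False, p=False:
~n = True
p & (~n) = False & True = False
n <=> p = False <=> False = True
(p & (~n)) => (n <=> p) = False => True = True

True


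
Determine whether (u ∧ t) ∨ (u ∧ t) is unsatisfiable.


Truth table over {t, u}:
t | u | φ
---------
F | F | F
T | F | F
F | T | F
T | T | T
Satisfying assignment at row 4: t=T, u=T gives T.

No, it is not a contradiction.


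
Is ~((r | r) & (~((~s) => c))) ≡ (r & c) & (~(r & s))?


Compare truth tables:
c | r | s | φ | ψ
-----------------
False | False | False | True | False
True | False | False | True | False
False | True | False | False | False
True | True | False | True | True
False | False | True | True | False
True | False | True | True | False
False | True | True | True | False
True | True | True | True | False
They differ at row 1 (c=False, r=False, s=False): φ=True but ψ=False.

No, they are not logically equivalent.
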